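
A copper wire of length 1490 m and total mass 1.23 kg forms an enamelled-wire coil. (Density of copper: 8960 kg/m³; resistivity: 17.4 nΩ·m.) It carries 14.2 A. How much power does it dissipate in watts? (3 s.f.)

ρ = 17.4 nΩ·m = 1.74×10^-8 Ω·m
A = m/(density·L) = 1.23/(8960×1490) = 9.2132e-08 m²
R = ρL/A = (1.74×10^-8)(1490)/(9.2132e-08) = 281.4 Ω
P = I²R = (14.2)² × 281.4 = 56700 W

56700 W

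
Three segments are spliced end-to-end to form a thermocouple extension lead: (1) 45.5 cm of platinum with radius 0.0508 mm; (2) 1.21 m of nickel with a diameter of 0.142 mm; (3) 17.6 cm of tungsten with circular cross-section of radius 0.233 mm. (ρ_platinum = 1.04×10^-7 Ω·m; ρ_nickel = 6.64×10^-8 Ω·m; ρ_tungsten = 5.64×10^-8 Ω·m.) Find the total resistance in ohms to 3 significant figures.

Seg 1: A = πr² = π(5.0800e-05 m)² = 8.107e-09 m²
R_1 = (1.04×10^-7)(0.455)/(8.107e-09) = 5.837 Ω
Seg 2: A = π(d/2)² = π(7.1000e-05 m)² = 1.584e-08 m²
R_2 = (6.64×10^-8)(1.21)/(1.584e-08) = 5.073 Ω
Seg 3: A = πr² = π(2.3300e-04 m)² = 1.706e-07 m²
R_3 = (5.64×10^-8)(0.176)/(1.706e-07) = 0.0582 Ω
R_total = R_1 + R_2 + R_3 = 11.0 Ω

11.0 Ω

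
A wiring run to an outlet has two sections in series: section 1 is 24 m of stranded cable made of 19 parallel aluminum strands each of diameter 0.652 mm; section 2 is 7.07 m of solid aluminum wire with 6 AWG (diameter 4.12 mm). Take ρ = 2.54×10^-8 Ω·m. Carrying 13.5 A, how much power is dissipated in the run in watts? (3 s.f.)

Section 1: A_strand = π(3.2600e-04)² = 3.339e-07 m²; R₁ = ρL/(N·A_s) = (2.54×10^-8)(24)/(19×3.339e-07) = 0.0961 Ω
Section 2: A = π(4.12/2 mm)² = π(2.0600e-03 m)² = 1.333e-05 m²
R₂ = (2.54×10^-8)(7.07)/(1.333e-05) = 0.01347 Ω
R = R₁ + R₂ = 0.1096 Ω
P = I²R = (13.5)² × 0.1096 = 20.0 W

20.0 W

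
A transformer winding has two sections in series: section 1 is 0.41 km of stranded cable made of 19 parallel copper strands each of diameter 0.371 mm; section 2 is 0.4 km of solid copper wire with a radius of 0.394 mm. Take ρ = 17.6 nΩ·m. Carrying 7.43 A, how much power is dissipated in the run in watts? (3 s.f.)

991 W

ρ = 17.6 nΩ·m = 1.76×10^-8 Ω·m
Section 1: A_strand = π(1.8550e-04)² = 1.081e-07 m²; R₁ = ρL/(N·A_s) = (1.76×10^-8)(410)/(19×1.081e-07) = 3.513 Ω
Section 2: A = πr² = π(3.9400e-04 m)² = 4.877e-07 m²
R₂ = (1.76×10^-8)(400)/(4.877e-07) = 14.44 Ω
R = R₁ + R₂ = 17.95 Ω
P = I²R = (7.43)² × 17.95 = 991 W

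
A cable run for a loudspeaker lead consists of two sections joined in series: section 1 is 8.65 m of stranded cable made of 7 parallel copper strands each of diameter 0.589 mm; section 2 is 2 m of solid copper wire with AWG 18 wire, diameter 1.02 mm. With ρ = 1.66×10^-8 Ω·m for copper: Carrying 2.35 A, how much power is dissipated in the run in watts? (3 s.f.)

Section 1: A_strand = π(2.9450e-04)² = 2.725e-07 m²; R₁ = ρL/(N·A_s) = (1.66×10^-8)(8.65)/(7×2.725e-07) = 0.07528 Ω
Section 2: A = π(1.02/2 mm)² = π(5.1000e-04 m)² = 8.171e-07 m²
R₂ = (1.66×10^-8)(2)/(8.171e-07) = 0.04063 Ω
R = R₁ + R₂ = 0.1159 Ω
P = I²R = (2.35)² × 0.1159 = 0.640 W

0.640 W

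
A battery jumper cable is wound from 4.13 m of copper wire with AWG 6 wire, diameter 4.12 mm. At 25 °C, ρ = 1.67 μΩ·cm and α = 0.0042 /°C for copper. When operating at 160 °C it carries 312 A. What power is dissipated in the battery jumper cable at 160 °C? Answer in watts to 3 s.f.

789 W

ρ = 1.67 μΩ·cm = 1.67×10^-8 Ω·m
A = π(4.12/2 mm)² = π(2.0600e-03 m)² = 1.333e-05 m²
R₍25₎ = ρL/A = (1.67×10^-8)(4.13)/(1.333e-05) = 0.005173 Ω
R₍160₎ = R₍25₎(1 + αΔT) = 0.005173 × (1 + 0.0042×135) = 0.008107 Ω
P = I²R = (312)² × 0.008107 = 789 W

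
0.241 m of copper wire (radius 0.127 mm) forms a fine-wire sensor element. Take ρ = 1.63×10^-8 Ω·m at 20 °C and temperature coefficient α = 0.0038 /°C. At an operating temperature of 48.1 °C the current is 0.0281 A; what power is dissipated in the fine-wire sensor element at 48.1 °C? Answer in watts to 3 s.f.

A = πr² = π(1.2700e-04 m)² = 5.067e-08 m²
R₍20₎ = ρL/A = (1.63×10^-8)(0.241)/(5.067e-08) = 0.07753 Ω
R₍48.1₎ = R₍20₎(1 + αΔT) = 0.07753 × (1 + 0.0038×28.1) = 0.0858 Ω
P = I²R = (0.0281)² × 0.0858 = 6.78×10^-5 W

6.78×10^-5 W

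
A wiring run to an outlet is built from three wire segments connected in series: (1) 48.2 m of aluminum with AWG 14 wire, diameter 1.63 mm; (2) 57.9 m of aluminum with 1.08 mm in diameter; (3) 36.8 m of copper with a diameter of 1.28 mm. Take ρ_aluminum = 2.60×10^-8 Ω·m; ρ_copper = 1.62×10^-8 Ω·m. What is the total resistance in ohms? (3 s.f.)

Seg 1: A = π(1.63/2 mm)² = π(8.1500e-04 m)² = 2.087e-06 m²
R_1 = (2.60×10^-8)(48.2)/(2.087e-06) = 0.6006 Ω
Seg 2: A = π(d/2)² = π(5.4000e-04 m)² = 9.161e-07 m²
R_2 = (2.60×10^-8)(57.9)/(9.161e-07) = 1.643 Ω
Seg 3: A = π(d/2)² = π(6.4000e-04 m)² = 1.287e-06 m²
R_3 = (1.62×10^-8)(36.8)/(1.287e-06) = 0.4633 Ω
R_total = R_1 + R_2 + R_3 = 2.71 Ω

2.71 Ω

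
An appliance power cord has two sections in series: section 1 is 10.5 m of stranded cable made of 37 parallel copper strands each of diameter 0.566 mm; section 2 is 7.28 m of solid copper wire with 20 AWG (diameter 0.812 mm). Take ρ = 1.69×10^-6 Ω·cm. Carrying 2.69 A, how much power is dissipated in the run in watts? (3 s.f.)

ρ = 1.69×10^-6 Ω·cm = 1.69×10^-8 Ω·m
Section 1: A_strand = π(2.8300e-04)² = 2.516e-07 m²; R₁ = ρL/(N·A_s) = (1.69×10^-8)(10.5)/(37×2.516e-07) = 0.01906 Ω
Section 2: A = π(0.812/2 mm)² = π(4.0600e-04 m)² = 5.178e-07 m²
R₂ = (1.69×10^-8)(7.28)/(5.178e-07) = 0.2376 Ω
R = R₁ + R₂ = 0.2566 Ω
P = I²R = (2.69)² × 0.2566 = 1.86 W

1.86 W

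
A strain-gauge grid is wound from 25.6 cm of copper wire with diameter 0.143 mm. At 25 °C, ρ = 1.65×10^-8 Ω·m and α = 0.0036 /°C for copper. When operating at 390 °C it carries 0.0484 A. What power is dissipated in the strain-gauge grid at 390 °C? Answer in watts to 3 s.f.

A = π(d/2)² = π(7.1500e-05 m)² = 1.606e-08 m²
R₍25₎ = ρL/A = (1.65×10^-8)(0.256)/(1.606e-08) = 0.263 Ω
R₍390₎ = R₍25₎(1 + αΔT) = 0.263 × (1 + 0.0036×365) = 0.6086 Ω
P = I²R = (0.0484)² × 0.6086 = 0.00143 W

0.00143 W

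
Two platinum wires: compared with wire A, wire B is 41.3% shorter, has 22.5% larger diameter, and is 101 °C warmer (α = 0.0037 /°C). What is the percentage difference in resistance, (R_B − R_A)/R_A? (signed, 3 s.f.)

-46.3%

R ∝ ρL/d² with ρ ∝ (1+αΔT), so R_B/R_A = (1 − 41.3/100) × (1 + 22.5/100)⁻² × (1 + 0.0037×101)
= 0.587 × 0.6664 × 1.374 = 0.5373
(R_B − R_A)/R_A = 0.5373 − 1 = -46.3%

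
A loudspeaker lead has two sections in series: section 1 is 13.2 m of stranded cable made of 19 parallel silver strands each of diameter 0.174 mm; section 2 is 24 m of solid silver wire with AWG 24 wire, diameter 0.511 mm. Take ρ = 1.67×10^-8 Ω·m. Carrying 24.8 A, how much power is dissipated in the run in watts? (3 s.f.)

1500 W

Section 1: A_strand = π(8.7000e-05)² = 2.378e-08 m²; R₁ = ρL/(N·A_s) = (1.67×10^-8)(13.2)/(19×2.378e-08) = 0.4879 Ω
Section 2: A = π(0.511/2 mm)² = π(2.5550e-04 m)² = 2.051e-07 m²
R₂ = (1.67×10^-8)(24)/(2.051e-07) = 1.954 Ω
R = R₁ + R₂ = 2.442 Ω
P = I²R = (24.8)² × 2.442 = 1500 W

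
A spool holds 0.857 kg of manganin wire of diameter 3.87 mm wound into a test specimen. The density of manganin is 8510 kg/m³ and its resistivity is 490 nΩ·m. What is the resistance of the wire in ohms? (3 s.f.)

ρ = 490 nΩ·m = 4.90×10^-7 Ω·m
A = π(d/2)² = π(1.9350e-03 m)² = 1.1763e-05 m²
L = m/(density·A) = 0.857/(8510×1.1763e-05) = 8.561 m
R = ρL/A = (4.90×10^-7)(8.561)/(1.1763e-05) = 0.357 Ω

0.357 Ω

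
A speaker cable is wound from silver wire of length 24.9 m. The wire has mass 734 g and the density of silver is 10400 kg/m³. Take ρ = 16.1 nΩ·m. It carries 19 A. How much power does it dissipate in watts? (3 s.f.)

51.1 W

ρ = 16.1 nΩ·m = 1.61×10^-8 Ω·m
A = m/(density·L) = 0.734/(10400×24.9) = 2.8344e-06 m²
R = ρL/A = (1.61×10^-8)(24.9)/(2.8344e-06) = 0.1414 Ω
P = I²R = (19)² × 0.1414 = 51.1 W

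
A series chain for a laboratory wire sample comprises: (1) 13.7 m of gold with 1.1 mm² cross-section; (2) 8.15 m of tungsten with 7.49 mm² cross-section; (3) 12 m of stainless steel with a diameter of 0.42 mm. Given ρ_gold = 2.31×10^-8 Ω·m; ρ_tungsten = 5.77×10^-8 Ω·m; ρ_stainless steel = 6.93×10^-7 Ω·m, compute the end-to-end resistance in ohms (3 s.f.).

60.4 Ω

Seg 1: A = 1.1 mm² = 1.100e-06 m²
R_1 = (2.31×10^-8)(13.7)/(1.100e-06) = 0.2877 Ω
Seg 2: A = 7.49 mm² = 7.490e-06 m²
R_2 = (5.77×10^-8)(8.15)/(7.490e-06) = 0.06278 Ω
Seg 3: A = π(d/2)² = π(2.1000e-04 m)² = 1.385e-07 m²
R_3 = (6.93×10^-7)(12)/(1.385e-07) = 60.02 Ω
R_total = R_1 + R_2 + R_3 = 60.4 Ω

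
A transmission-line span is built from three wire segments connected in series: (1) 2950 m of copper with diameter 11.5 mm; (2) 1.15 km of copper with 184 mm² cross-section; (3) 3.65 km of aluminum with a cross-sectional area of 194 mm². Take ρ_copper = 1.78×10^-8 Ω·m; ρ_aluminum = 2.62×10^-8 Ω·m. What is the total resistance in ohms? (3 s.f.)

Seg 1: A = π(d/2)² = π(5.7500e-03 m)² = 1.039e-04 m²
R_1 = (1.78×10^-8)(2950)/(1.039e-04) = 0.5055 Ω
Seg 2: A = 184 mm² = 1.840e-04 m²
R_2 = (1.78×10^-8)(1150)/(1.840e-04) = 0.1113 Ω
Seg 3: A = 194 mm² = 1.940e-04 m²
R_3 = (2.62×10^-8)(3650)/(1.940e-04) = 0.4929 Ω
R_total = R_1 + R_2 + R_3 = 1.11 Ω

1.11 Ω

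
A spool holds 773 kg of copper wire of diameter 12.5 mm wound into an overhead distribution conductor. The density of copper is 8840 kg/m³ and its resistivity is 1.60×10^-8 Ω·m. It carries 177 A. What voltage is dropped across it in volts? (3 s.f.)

A = π(d/2)² = π(6.2500e-03 m)² = 1.2272e-04 m²
L = m/(density·A) = 773/(8840×1.2272e-04) = 712.6 m
R = ρL/A = (1.60×10^-8)(712.6)/(1.2272e-04) = 0.0929 Ω
V = IR = 177 × 0.0929 = 16.4 V

16.4 V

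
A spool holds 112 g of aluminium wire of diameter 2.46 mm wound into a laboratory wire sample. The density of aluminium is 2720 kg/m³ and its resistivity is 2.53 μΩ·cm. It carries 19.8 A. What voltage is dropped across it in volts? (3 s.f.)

ρ = 2.53 μΩ·cm = 2.53×10^-8 Ω·m
A = π(d/2)² = π(1.2300e-03 m)² = 4.7529e-06 m²
L = m/(density·A) = 0.112/(2720×4.7529e-06) = 8.663 m
R = ρL/A = (2.53×10^-8)(8.663)/(4.7529e-06) = 0.04612 Ω
V = IR = 19.8 × 0.04612 = 0.913 V

0.913 V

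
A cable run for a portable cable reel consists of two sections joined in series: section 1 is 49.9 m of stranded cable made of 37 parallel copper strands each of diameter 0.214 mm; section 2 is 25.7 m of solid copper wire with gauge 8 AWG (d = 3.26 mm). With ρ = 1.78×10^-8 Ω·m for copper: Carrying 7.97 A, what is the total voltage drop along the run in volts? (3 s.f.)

Section 1: A_strand = π(1.0700e-04)² = 3.597e-08 m²; R₁ = ρL/(N·A_s) = (1.78×10^-8)(49.9)/(37×3.597e-08) = 0.6674 Ω
Section 2: A = π(3.26/2 mm)² = π(1.6300e-03 m)² = 8.347e-06 m²
R₂ = (1.78×10^-8)(25.7)/(8.347e-06) = 0.05481 Ω
R = R₁ + R₂ = 0.7222 Ω
V = IR = 7.97 × 0.7222 = 5.76 V

5.76 V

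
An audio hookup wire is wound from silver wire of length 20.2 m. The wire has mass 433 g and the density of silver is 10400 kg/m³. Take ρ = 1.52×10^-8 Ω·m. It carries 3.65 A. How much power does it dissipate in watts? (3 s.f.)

1.98 W

A = m/(density·L) = 0.433/(10400×20.2) = 2.0611e-06 m²
R = ρL/A = (1.52×10^-8)(20.2)/(2.0611e-06) = 0.149 Ω
P = I²R = (3.65)² × 0.149 = 1.98 W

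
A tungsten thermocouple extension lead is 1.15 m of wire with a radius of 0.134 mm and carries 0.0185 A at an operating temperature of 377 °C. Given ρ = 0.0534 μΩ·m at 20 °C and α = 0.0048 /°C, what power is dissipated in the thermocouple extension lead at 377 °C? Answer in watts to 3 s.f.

0.00101 W

ρ = 0.0534 μΩ·m = 5.34×10^-8 Ω·m
A = πr² = π(1.3400e-04 m)² = 5.641e-08 m²
R₍20₎ = ρL/A = (5.34×10^-8)(1.15)/(5.641e-08) = 1.089 Ω
R₍377₎ = R₍20₎(1 + αΔT) = 1.089 × (1 + 0.0048×357) = 2.954 Ω
P = I²R = (0.0185)² × 2.954 = 0.00101 W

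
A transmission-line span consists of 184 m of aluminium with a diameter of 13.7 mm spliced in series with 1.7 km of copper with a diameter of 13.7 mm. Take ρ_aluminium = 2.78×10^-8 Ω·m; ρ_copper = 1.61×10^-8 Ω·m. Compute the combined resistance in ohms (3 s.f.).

0.220 Ω

Segment 1: A = π(d/2)² = π(6.8500e-03 m)² = 1.474e-04 m²
R₁ = ρL/A = (2.78×10^-8)(184)/(1.474e-04) = 0.0347 Ω
R₂ = (1.61×10^-8)(1700)/(1.474e-04) = 0.1857 Ω
R = R₁ + R₂ = 0.220 Ω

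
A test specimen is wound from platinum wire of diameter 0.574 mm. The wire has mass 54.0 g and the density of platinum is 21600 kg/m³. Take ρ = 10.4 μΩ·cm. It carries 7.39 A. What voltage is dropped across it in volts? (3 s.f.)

ρ = 10.4 μΩ·cm = 1.04×10^-7 Ω·m
A = π(d/2)² = π(2.8700e-04 m)² = 2.5877e-07 m²
L = m/(density·A) = 0.054/(21600×2.5877e-07) = 9.661 m
R = ρL/A = (1.04×10^-7)(9.661)/(2.5877e-07) = 3.883 Ω
V = IR = 7.39 × 3.883 = 28.7 V

28.7 V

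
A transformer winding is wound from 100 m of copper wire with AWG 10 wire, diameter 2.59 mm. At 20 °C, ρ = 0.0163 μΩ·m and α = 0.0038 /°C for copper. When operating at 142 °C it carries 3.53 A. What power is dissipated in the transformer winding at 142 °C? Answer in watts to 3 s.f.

5.64 W

ρ = 0.0163 μΩ·m = 1.63×10^-8 Ω·m
A = π(2.59/2 mm)² = π(1.2950e-03 m)² = 5.269e-06 m²
R₍20₎ = ρL/A = (1.63×10^-8)(100)/(5.269e-06) = 0.3094 Ω
R₍142₎ = R₍20₎(1 + αΔT) = 0.3094 × (1 + 0.0038×122) = 0.4528 Ω
P = I²R = (3.53)² × 0.4528 = 5.64 W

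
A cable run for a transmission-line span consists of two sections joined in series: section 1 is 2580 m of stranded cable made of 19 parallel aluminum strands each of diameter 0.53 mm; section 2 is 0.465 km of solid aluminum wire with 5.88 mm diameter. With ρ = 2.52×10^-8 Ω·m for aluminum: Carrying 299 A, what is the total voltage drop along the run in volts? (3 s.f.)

4770 V

Section 1: A_strand = π(2.6500e-04)² = 2.206e-07 m²; R₁ = ρL/(N·A_s) = (2.52×10^-8)(2580)/(19×2.206e-07) = 15.51 Ω
Section 2: A = π(d/2)² = π(2.9400e-03 m)² = 2.715e-05 m²
R₂ = (2.52×10^-8)(465)/(2.715e-05) = 0.4315 Ω
R = R₁ + R₂ = 15.94 Ω
V = IR = 299 × 15.94 = 4770 V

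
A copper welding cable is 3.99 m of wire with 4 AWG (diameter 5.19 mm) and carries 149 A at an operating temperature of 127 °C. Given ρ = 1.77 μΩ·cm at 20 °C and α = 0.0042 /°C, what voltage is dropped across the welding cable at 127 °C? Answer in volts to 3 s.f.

0.721 V

ρ = 1.77 μΩ·cm = 1.77×10^-8 Ω·m
A = π(5.19/2 mm)² = π(2.5950e-03 m)² = 2.116e-05 m²
R₍20₎ = ρL/A = (1.77×10^-8)(3.99)/(2.116e-05) = 0.003338 Ω
R₍127₎ = R₍20₎(1 + αΔT) = 0.003338 × (1 + 0.0042×107) = 0.004838 Ω
V = IR = 149 × 0.004838 = 0.721 V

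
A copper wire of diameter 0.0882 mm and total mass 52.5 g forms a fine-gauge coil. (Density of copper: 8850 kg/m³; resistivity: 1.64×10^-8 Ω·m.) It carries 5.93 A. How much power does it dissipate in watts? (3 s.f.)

A = π(d/2)² = π(4.4100e-05 m)² = 6.1098e-09 m²
L = m/(density·A) = 0.0525/(8850×6.1098e-09) = 970.9 m
R = ρL/A = (1.64×10^-8)(970.9)/(6.1098e-09) = 2606 Ω
P = I²R = (5.93)² × 2606 = 91600 W

91600 W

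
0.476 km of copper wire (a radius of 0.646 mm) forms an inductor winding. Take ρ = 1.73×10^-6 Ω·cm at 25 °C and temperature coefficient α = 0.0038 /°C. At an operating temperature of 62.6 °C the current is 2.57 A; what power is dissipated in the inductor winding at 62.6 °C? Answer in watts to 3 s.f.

ρ = 1.73×10^-6 Ω·cm = 1.73×10^-8 Ω·m
A = πr² = π(6.4600e-04 m)² = 1.311e-06 m²
R₍25₎ = ρL/A = (1.73×10^-8)(476)/(1.311e-06) = 6.281 Ω
R₍62.6₎ = R₍25₎(1 + αΔT) = 6.281 × (1 + 0.0038×37.6) = 7.179 Ω
P = I²R = (2.57)² × 7.179 = 47.4 W

47.4 W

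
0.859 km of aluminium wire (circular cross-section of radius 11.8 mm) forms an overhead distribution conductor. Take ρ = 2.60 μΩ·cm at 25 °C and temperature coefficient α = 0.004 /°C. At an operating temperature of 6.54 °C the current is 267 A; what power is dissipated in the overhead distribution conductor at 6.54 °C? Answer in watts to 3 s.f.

3370 W

ρ = 2.60 μΩ·cm = 2.60×10^-8 Ω·m
A = πr² = π(1.1800e-02 m)² = 4.374e-04 m²
R₍25₎ = ρL/A = (2.60×10^-8)(859)/(4.374e-04) = 0.05106 Ω
R₍6.54₎ = R₍25₎(1 + αΔT) = 0.05106 × (1 + 0.004×-18.5) = 0.04729 Ω
P = I²R = (267)² × 0.04729 = 3370 W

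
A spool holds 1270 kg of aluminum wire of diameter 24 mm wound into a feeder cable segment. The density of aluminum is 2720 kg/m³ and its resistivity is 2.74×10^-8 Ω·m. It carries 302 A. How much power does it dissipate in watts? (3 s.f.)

5700 W

A = π(d/2)² = π(1.2000e-02 m)² = 4.5239e-04 m²
L = m/(density·A) = 1270/(2720×4.5239e-04) = 1032 m
R = ρL/A = (2.74×10^-8)(1032)/(4.5239e-04) = 0.06251 Ω
P = I²R = (302)² × 0.06251 = 5700 W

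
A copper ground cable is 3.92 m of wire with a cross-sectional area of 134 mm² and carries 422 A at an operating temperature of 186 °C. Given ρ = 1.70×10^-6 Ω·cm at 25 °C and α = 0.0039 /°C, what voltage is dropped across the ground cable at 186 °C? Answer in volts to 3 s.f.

ρ = 1.70×10^-6 Ω·cm = 1.70×10^-8 Ω·m
A = 134 mm² = 1.340e-04 m²
R₍25₎ = ρL/A = (1.70×10^-8)(3.92)/(1.340e-04) = 4.973×10^-4 Ω
R₍186₎ = R₍25₎(1 + αΔT) = 4.973×10^-4 × (1 + 0.0039×161) = 8.096×10^-4 Ω
V = IR = 422 × 8.096×10^-4 = 0.342 V

0.342 V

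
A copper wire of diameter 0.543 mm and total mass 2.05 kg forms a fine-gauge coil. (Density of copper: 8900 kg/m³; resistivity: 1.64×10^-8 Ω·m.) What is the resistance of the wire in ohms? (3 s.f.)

A = π(d/2)² = π(2.7150e-04 m)² = 2.3157e-07 m²
L = m/(density·A) = 2.05/(8900×2.3157e-07) = 994.7 m
R = ρL/A = (1.64×10^-8)(994.7)/(2.3157e-07) = 70.4 Ω

70.4 Ω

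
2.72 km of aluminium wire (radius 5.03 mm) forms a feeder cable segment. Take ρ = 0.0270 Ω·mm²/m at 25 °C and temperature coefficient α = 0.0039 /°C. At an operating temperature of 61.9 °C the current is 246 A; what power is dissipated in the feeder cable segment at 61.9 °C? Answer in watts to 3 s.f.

ρ = 0.0270 Ω·mm²/m = 2.70×10^-8 Ω·m
A = πr² = π(5.0300e-03 m)² = 7.949e-05 m²
R₍25₎ = ρL/A = (2.70×10^-8)(2720)/(7.949e-05) = 0.9239 Ω
R₍61.9₎ = R₍25₎(1 + αΔT) = 0.9239 × (1 + 0.0039×36.9) = 1.057 Ω
P = I²R = (246)² × 1.057 = 64000 W

64000 W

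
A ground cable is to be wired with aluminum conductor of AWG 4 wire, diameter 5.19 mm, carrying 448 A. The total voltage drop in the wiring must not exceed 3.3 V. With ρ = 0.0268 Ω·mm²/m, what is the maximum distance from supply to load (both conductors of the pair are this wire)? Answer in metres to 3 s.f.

2.91 m

ρ = 0.0268 Ω·mm²/m = 2.68×10^-8 Ω·m
A = π(5.19/2 mm)² = π(2.5950e-03 m)² = 2.116e-05 m²
L_max = V_max·A/(2·ρI) = (3.3)(2.116e-05)/(2×2.68×10^-8×448) = 2.91 m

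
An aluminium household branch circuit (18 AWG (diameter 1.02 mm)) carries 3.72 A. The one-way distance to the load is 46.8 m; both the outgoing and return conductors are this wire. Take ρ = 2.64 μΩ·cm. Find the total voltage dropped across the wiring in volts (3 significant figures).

ρ = 2.64 μΩ·cm = 2.64×10^-8 Ω·m
A = π(1.02/2 mm)² = π(5.1000e-04 m)² = 8.171e-07 m²
Total conductor length (both ways) L = 2 × 46.8 = 93.6 m
R = ρL/A = (2.64×10^-8)(93.6)/(8.171e-07) = 3.024 Ω
V = IR = 3.72 × 3.024 = 11.2 V

11.2 V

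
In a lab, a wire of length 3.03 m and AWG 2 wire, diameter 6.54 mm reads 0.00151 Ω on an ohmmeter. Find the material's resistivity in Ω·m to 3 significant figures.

1.67×10^-8 Ω·m

A = π(6.54/2 mm)² = π(3.2700e-03 m)² = 3.359e-05 m²
ρ = RA/L = (0.00151)(3.359e-05)/(3.03) = 1.67×10^-8 Ω·m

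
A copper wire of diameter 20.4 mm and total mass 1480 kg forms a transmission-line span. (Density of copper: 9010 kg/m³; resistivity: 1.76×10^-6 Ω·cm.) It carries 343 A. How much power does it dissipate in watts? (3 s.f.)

ρ = 1.76×10^-6 Ω·cm = 1.76×10^-8 Ω·m
A = π(d/2)² = π(1.0200e-02 m)² = 3.2685e-04 m²
L = m/(density·A) = 1480/(9010×3.2685e-04) = 502.6 m
R = ρL/A = (1.76×10^-8)(502.6)/(3.2685e-04) = 0.02706 Ω
P = I²R = (343)² × 0.02706 = 3180 W

3180 W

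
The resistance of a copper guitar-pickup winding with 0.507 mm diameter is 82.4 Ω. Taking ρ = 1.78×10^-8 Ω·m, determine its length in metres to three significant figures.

935 m

A = π(d/2)² = π(2.5350e-04 m)² = 2.019e-07 m²
L = RA/ρ = (82.4)(2.019e-07)/(1.78×10^-8) = 935 m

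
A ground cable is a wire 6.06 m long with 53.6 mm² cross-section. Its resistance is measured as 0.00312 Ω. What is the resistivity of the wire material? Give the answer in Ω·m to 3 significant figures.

2.76×10^-8 Ω·m

A = 53.6 mm² = 5.360e-05 m²
ρ = RA/L = (0.00312)(5.360e-05)/(6.06) = 2.76×10^-8 Ω·m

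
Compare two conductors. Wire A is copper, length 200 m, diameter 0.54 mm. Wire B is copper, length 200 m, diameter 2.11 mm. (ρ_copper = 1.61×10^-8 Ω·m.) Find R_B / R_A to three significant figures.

R ∝ ρL/d², so R_B/R_A = (d_A/d_B)²
= (0.54/2.11)² = 0.0655

0.0655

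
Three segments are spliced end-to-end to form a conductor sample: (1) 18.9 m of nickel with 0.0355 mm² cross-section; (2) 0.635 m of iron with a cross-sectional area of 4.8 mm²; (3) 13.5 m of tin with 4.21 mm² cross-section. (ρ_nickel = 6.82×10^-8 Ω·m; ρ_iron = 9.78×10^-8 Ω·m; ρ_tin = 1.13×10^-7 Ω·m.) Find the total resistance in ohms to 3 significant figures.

36.7 Ω

Seg 1: A = 0.0355 mm² = 3.550e-08 m²
R_1 = (6.82×10^-8)(18.9)/(3.550e-08) = 36.31 Ω
Seg 2: A = 4.8 mm² = 4.800e-06 m²
R_2 = (9.78×10^-8)(0.635)/(4.800e-06) = 0.01294 Ω
Seg 3: A = 4.21 mm² = 4.210e-06 m²
R_3 = (1.13×10^-7)(13.5)/(4.210e-06) = 0.3624 Ω
R_total = R_1 + R_2 + R_3 = 36.7 Ω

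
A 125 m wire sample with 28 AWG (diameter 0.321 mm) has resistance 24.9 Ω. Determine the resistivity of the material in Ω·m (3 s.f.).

A = π(0.321/2 mm)² = π(1.6050e-04 m)² = 8.093e-08 m²
ρ = RA/L = (24.9)(8.093e-08)/(125) = 1.61×10^-8 Ω·m

1.61×10^-8 Ω·m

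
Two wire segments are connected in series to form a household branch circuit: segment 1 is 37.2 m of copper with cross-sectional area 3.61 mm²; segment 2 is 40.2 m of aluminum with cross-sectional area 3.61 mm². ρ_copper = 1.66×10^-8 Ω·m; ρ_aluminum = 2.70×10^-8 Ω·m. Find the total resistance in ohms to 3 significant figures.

0.472 Ω

Segment 1: A = 3.61 mm² = 3.610e-06 m²
R₁ = ρL/A = (1.66×10^-8)(37.2)/(3.610e-06) = 0.1711 Ω
R₂ = (2.70×10^-8)(40.2)/(3.610e-06) = 0.3007 Ω
R = R₁ + R₂ = 0.472 Ω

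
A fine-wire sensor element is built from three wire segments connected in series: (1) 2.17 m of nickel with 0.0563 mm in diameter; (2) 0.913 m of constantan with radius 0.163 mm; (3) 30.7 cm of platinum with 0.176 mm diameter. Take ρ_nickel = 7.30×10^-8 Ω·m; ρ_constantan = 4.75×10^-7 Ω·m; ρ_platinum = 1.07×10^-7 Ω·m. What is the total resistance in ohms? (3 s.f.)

Seg 1: A = π(d/2)² = π(2.8150e-05 m)² = 2.489e-09 m²
R_1 = (7.30×10^-8)(2.17)/(2.489e-09) = 63.63 Ω
Seg 2: A = πr² = π(1.6300e-04 m)² = 8.347e-08 m²
R_2 = (4.75×10^-7)(0.913)/(8.347e-08) = 5.196 Ω
Seg 3: A = π(d/2)² = π(8.8000e-05 m)² = 2.433e-08 m²
R_3 = (1.07×10^-7)(0.307)/(2.433e-08) = 1.35 Ω
R_total = R_1 + R_2 + R_3 = 70.2 Ω

70.2 Ω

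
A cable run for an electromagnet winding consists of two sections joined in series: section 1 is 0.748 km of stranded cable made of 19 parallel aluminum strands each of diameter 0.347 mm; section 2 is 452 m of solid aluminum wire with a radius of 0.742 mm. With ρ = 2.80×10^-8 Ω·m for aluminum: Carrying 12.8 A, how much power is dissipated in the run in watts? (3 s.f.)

3110 W

Section 1: A_strand = π(1.7350e-04)² = 9.457e-08 m²; R₁ = ρL/(N·A_s) = (2.80×10^-8)(748)/(19×9.457e-08) = 11.66 Ω
Section 2: A = πr² = π(7.4200e-04 m)² = 1.730e-06 m²
R₂ = (2.80×10^-8)(452)/(1.730e-06) = 7.317 Ω
R = R₁ + R₂ = 18.97 Ω
P = I²R = (12.8)² × 18.97 = 3110 W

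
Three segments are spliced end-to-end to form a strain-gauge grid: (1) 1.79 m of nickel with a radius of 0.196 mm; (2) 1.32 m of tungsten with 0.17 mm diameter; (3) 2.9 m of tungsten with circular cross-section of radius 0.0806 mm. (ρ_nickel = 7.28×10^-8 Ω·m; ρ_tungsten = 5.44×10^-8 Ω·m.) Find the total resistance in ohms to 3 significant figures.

12.0 Ω

Seg 1: A = πr² = π(1.9600e-04 m)² = 1.207e-07 m²
R_1 = (7.28×10^-8)(1.79)/(1.207e-07) = 1.08 Ω
Seg 2: A = π(d/2)² = π(8.5000e-05 m)² = 2.270e-08 m²
R_2 = (5.44×10^-8)(1.32)/(2.270e-08) = 3.164 Ω
Seg 3: A = πr² = π(8.0600e-05 m)² = 2.041e-08 m²
R_3 = (5.44×10^-8)(2.9)/(2.041e-08) = 7.73 Ω
R_total = R_1 + R_2 + R_3 = 12.0 Ω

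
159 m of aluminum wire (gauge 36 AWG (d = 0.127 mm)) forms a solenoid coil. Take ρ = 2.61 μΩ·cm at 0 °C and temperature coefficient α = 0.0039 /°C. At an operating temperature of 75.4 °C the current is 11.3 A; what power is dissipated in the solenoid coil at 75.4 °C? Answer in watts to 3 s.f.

54100 W

ρ = 2.61 μΩ·cm = 2.61×10^-8 Ω·m
A = π(0.127/2 mm)² = π(6.3500e-05 m)² = 1.267e-08 m²
R₍0₎ = ρL/A = (2.61×10^-8)(159)/(1.267e-08) = 327.6 Ω
R₍75.4₎ = R₍0₎(1 + αΔT) = 327.6 × (1 + 0.0039×75.4) = 423.9 Ω
P = I²R = (11.3)² × 423.9 = 54100 W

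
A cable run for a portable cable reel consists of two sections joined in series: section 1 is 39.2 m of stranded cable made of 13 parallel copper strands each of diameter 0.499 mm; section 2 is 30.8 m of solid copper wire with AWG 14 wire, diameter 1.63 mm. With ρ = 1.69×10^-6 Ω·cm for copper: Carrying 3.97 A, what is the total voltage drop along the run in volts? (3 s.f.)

ρ = 1.69×10^-6 Ω·cm = 1.69×10^-8 Ω·m
Section 1: A_strand = π(2.4950e-04)² = 1.956e-07 m²; R₁ = ρL/(N·A_s) = (1.69×10^-8)(39.2)/(13×1.956e-07) = 0.2606 Ω
Section 2: A = π(1.63/2 mm)² = π(8.1500e-04 m)² = 2.087e-06 m²
R₂ = (1.69×10^-8)(30.8)/(2.087e-06) = 0.2494 Ω
R = R₁ + R₂ = 0.51 Ω
V = IR = 3.97 × 0.51 = 2.02 V

2.02 V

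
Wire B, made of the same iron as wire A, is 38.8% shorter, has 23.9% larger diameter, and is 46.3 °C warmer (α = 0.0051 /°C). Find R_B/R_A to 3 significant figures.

R ∝ ρL/d² with ρ ∝ (1+αΔT), so R_B/R_A = (1 − 38.8/100) × (1 + 23.9/100)⁻² × (1 + 0.0051×46.3)
= 0.612 × 0.6514 × 1.236 = 0.493

0.493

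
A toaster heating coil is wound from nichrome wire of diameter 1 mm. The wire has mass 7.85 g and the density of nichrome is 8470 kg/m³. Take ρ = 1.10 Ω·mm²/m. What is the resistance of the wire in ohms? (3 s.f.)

1.65 Ω

ρ = 1.10 Ω·mm²/m = 1.10×10^-6 Ω·m
A = π(d/2)² = π(5.0000e-04 m)² = 7.8540e-07 m²
L = m/(density·A) = 0.00785/(8470×7.8540e-07) = 1.18 m
R = ρL/A = (1.10×10^-6)(1.18)/(7.8540e-07) = 1.65 Ω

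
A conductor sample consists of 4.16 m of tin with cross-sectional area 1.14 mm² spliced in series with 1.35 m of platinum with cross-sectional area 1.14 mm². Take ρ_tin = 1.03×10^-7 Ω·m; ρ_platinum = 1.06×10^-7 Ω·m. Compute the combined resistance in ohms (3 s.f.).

Segment 1: A = 1.14 mm² = 1.140e-06 m²
R₁ = ρL/A = (1.03×10^-7)(4.16)/(1.140e-06) = 0.3759 Ω
R₂ = (1.06×10^-7)(1.35)/(1.140e-06) = 0.1255 Ω
R = R₁ + R₂ = 0.501 Ω

0.501 Ω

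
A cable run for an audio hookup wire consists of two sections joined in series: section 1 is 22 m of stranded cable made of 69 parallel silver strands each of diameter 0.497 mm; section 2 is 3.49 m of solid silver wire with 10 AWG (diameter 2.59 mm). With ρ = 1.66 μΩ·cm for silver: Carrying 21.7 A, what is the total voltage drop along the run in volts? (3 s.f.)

0.831 V

ρ = 1.66 μΩ·cm = 1.66×10^-8 Ω·m
Section 1: A_strand = π(2.4850e-04)² = 1.940e-07 m²; R₁ = ρL/(N·A_s) = (1.66×10^-8)(22)/(69×1.940e-07) = 0.02728 Ω
Section 2: A = π(2.59/2 mm)² = π(1.2950e-03 m)² = 5.269e-06 m²
R₂ = (1.66×10^-8)(3.49)/(5.269e-06) = 0.011 Ω
R = R₁ + R₂ = 0.03828 Ω
V = IR = 21.7 × 0.03828 = 0.831 V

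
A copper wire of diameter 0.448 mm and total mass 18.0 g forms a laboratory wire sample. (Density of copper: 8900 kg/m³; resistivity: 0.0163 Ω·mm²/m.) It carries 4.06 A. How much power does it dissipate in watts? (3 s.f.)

21.9 W

ρ = 0.0163 Ω·mm²/m = 1.63×10^-8 Ω·m
A = π(d/2)² = π(2.2400e-04 m)² = 1.5763e-07 m²
L = m/(density·A) = 0.018/(8900×1.5763e-07) = 12.83 m
R = ρL/A = (1.63×10^-8)(12.83)/(1.5763e-07) = 1.327 Ω
P = I²R = (4.06)² × 1.327 = 21.9 W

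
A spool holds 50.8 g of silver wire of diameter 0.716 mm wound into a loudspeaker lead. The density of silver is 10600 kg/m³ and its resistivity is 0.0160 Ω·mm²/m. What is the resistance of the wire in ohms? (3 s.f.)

0.473 Ω

ρ = 0.0160 Ω·mm²/m = 1.60×10^-8 Ω·m
A = π(d/2)² = π(3.5800e-04 m)² = 4.0264e-07 m²
L = m/(density·A) = 0.0508/(10600×4.0264e-07) = 11.9 m
R = ρL/A = (1.60×10^-8)(11.9)/(4.0264e-07) = 0.473 Ω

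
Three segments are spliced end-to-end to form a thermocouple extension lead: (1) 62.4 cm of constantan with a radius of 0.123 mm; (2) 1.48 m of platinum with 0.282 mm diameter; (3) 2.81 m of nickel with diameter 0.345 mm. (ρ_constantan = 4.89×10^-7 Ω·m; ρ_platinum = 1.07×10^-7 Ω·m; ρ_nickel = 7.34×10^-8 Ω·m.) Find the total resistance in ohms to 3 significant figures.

11.2 Ω

Seg 1: A = πr² = π(1.2300e-04 m)² = 4.753e-08 m²
R_1 = (4.89×10^-7)(0.624)/(4.753e-08) = 6.42 Ω
Seg 2: A = π(d/2)² = π(1.4100e-04 m)² = 6.246e-08 m²
R_2 = (1.07×10^-7)(1.48)/(6.246e-08) = 2.535 Ω
Seg 3: A = π(d/2)² = π(1.7250e-04 m)² = 9.348e-08 m²
R_3 = (7.34×10^-8)(2.81)/(9.348e-08) = 2.206 Ω
R_total = R_1 + R_2 + R_3 = 11.2 Ω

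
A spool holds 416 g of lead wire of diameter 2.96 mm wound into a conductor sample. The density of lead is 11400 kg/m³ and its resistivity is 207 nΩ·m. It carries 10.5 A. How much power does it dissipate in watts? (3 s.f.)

17.6 W

ρ = 207 nΩ·m = 2.07×10^-7 Ω·m
A = π(d/2)² = π(1.4800e-03 m)² = 6.8813e-06 m²
L = m/(density·A) = 0.416/(11400×6.8813e-06) = 5.303 m
R = ρL/A = (2.07×10^-7)(5.303)/(6.8813e-06) = 0.1595 Ω
P = I²R = (10.5)² × 0.1595 = 17.6 W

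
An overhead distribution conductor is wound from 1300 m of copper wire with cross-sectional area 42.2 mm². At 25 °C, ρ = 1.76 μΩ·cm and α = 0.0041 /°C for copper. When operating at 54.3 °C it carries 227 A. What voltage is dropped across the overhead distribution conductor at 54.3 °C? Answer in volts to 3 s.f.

ρ = 1.76 μΩ·cm = 1.76×10^-8 Ω·m
A = 42.2 mm² = 4.220e-05 m²
R₍25₎ = ρL/A = (1.76×10^-8)(1300)/(4.220e-05) = 0.5422 Ω
R₍54.3₎ = R₍25₎(1 + αΔT) = 0.5422 × (1 + 0.0041×29.3) = 0.6073 Ω
V = IR = 227 × 0.6073 = 138 V

138 V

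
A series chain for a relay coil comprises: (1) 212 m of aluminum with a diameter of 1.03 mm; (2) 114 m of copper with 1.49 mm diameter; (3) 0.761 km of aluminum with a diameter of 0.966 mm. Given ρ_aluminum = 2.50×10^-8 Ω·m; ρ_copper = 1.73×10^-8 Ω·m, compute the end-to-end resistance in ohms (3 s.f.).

33.5 Ω

Seg 1: A = π(d/2)² = π(5.1500e-04 m)² = 8.332e-07 m²
R_1 = (2.50×10^-8)(212)/(8.332e-07) = 6.361 Ω
Seg 2: A = π(d/2)² = π(7.4500e-04 m)² = 1.744e-06 m²
R_2 = (1.73×10^-8)(114)/(1.744e-06) = 1.131 Ω
Seg 3: A = π(d/2)² = π(4.8300e-04 m)² = 7.329e-07 m²
R_3 = (2.50×10^-8)(761)/(7.329e-07) = 25.96 Ω
R_total = R_1 + R_2 + R_3 = 33.5 Ω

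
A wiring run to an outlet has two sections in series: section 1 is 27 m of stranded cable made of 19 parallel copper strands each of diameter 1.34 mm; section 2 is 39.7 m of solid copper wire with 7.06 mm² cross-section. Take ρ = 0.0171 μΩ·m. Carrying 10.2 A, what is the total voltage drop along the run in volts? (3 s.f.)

1.16 V

ρ = 0.0171 μΩ·m = 1.71×10^-8 Ω·m
Section 1: A_strand = π(6.7000e-04)² = 1.410e-06 m²; R₁ = ρL/(N·A_s) = (1.71×10^-8)(27)/(19×1.410e-06) = 0.01723 Ω
Section 2: A = 7.06 mm² = 7.060e-06 m²
R₂ = (1.71×10^-8)(39.7)/(7.060e-06) = 0.09616 Ω
R = R₁ + R₂ = 0.1134 Ω
V = IR = 10.2 × 0.1134 = 1.16 V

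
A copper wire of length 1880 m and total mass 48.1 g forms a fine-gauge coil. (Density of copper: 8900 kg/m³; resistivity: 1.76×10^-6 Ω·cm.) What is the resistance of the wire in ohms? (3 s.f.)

11500 Ω

ρ = 1.76×10^-6 Ω·cm = 1.76×10^-8 Ω·m
A = m/(density·L) = 0.0481/(8900×1880) = 2.8747e-09 m²
R = ρL/A = (1.76×10^-8)(1880)/(2.8747e-09) = 11500 Ω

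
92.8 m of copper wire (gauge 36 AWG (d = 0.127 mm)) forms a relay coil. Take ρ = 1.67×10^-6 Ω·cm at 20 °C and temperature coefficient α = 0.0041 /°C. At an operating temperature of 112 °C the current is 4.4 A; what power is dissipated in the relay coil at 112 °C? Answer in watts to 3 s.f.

3260 W

ρ = 1.67×10^-6 Ω·cm = 1.67×10^-8 Ω·m
A = π(0.127/2 mm)² = π(6.3500e-05 m)² = 1.267e-08 m²
R₍20₎ = ρL/A = (1.67×10^-8)(92.8)/(1.267e-08) = 122.3 Ω
R₍112₎ = R₍20₎(1 + αΔT) = 122.3 × (1 + 0.0041×92) = 168.5 Ω
P = I²R = (4.4)² × 168.5 = 3260 W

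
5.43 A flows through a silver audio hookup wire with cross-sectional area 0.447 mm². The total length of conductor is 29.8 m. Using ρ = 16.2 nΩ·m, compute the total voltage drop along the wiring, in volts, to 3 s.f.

5.86 V

ρ = 16.2 nΩ·m = 1.62×10^-8 Ω·m
A = 0.447 mm² = 4.470e-07 m²
R = ρL/A = (1.62×10^-8)(29.8)/(4.470e-07) = 1.08 Ω
V = IR = 5.43 × 1.08 = 5.86 V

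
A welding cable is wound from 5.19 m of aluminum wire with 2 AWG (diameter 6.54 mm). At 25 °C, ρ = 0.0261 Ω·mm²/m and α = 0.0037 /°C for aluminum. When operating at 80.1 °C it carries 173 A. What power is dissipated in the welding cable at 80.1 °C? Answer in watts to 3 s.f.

145 W

ρ = 0.0261 Ω·mm²/m = 2.61×10^-8 Ω·m
A = π(6.54/2 mm)² = π(3.2700e-03 m)² = 3.359e-05 m²
R₍25₎ = ρL/A = (2.61×10^-8)(5.19)/(3.359e-05) = 0.004032 Ω
R₍80.1₎ = R₍25₎(1 + αΔT) = 0.004032 × (1 + 0.0037×55.1) = 0.004854 Ω
P = I²R = (173)² × 0.004854 = 145 W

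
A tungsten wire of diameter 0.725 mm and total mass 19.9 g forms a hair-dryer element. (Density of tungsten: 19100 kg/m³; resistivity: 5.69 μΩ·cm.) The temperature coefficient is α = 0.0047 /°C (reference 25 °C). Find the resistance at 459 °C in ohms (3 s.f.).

ρ = 5.69 μΩ·cm = 5.69×10^-8 Ω·m
A = π(d/2)² = π(3.6250e-04 m)² = 4.1282e-07 m²
L = m/(density·A) = 0.0199/(19100×4.1282e-07) = 2.524 m
R = ρL/A = (5.69×10^-8)(2.524)/(4.1282e-07) = 0.3479 Ω
R(459 °C) = 0.3479 × (1 + 0.0047×434) = 1.06 Ω

1.06 Ω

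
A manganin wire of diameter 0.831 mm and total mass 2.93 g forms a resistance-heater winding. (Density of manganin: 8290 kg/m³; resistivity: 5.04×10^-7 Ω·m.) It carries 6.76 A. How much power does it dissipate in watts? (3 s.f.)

A = π(d/2)² = π(4.1550e-04 m)² = 5.4237e-07 m²
L = m/(density·A) = 0.00293/(8290×5.4237e-07) = 0.6517 m
R = ρL/A = (5.04×10^-7)(0.6517)/(5.4237e-07) = 0.6056 Ω
P = I²R = (6.76)² × 0.6056 = 27.7 W

27.7 W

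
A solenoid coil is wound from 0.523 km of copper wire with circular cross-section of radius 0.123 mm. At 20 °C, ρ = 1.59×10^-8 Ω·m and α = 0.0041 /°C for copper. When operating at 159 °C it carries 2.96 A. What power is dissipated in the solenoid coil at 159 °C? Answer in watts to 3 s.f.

A = πr² = π(1.2300e-04 m)² = 4.753e-08 m²
R₍20₎ = ρL/A = (1.59×10^-8)(523)/(4.753e-08) = 175 Ω
R₍159₎ = R₍20₎(1 + αΔT) = 175 × (1 + 0.0041×139) = 274.7 Ω
P = I²R = (2.96)² × 274.7 = 2410 W

2410 W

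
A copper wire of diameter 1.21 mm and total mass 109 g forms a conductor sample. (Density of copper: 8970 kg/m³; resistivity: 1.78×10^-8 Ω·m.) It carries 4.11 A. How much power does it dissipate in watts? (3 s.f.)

2.76 W

A = π(d/2)² = π(6.0500e-04 m)² = 1.1499e-06 m²
L = m/(density·A) = 0.109/(8970×1.1499e-06) = 10.57 m
R = ρL/A = (1.78×10^-8)(10.57)/(1.1499e-06) = 0.1636 Ω
P = I²R = (4.11)² × 0.1636 = 2.76 W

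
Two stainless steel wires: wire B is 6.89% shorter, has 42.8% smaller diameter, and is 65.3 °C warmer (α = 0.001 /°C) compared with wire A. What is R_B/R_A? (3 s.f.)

3.03

R ∝ ρL/d² with ρ ∝ (1+αΔT), so R_B/R_A = (1 − 6.89/100) × (1 − 42.8/100)⁻² × (1 + 0.001×65.3)
= 0.9311 × 3.056 × 1.065 = 3.03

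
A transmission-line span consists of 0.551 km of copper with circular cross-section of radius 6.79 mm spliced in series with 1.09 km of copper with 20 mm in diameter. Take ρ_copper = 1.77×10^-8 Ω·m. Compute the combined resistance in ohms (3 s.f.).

0.129 Ω

Segment 1: A = πr² = π(6.7900e-03 m)² = 1.448e-04 m²
R₁ = ρL/A = (1.77×10^-8)(551)/(1.448e-04) = 0.06733 Ω
Segment 2: A = π(d/2)² = π(1.0000e-02 m)² = 3.142e-04 m²
R₂ = (1.77×10^-8)(1090)/(3.142e-04) = 0.06141 Ω
R = R₁ + R₂ = 0.129 Ω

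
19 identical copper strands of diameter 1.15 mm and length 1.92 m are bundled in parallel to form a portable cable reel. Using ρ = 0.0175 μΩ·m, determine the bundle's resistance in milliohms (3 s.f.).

ρ = 0.0175 μΩ·m = 1.75×10^-8 Ω·m
A_strand = π(5.7500e-04 m)² = 1.039e-06 m²
R_strand = ρL/A = (1.75×10^-8)(1.92)/(1.039e-06) = 0.03235 Ω
R_total = R_strand/N = 0.03235/19 = 1.70 mΩ

1.70 mΩ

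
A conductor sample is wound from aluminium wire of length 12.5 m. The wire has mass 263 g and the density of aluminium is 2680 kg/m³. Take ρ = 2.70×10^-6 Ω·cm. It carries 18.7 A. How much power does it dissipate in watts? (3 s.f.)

ρ = 2.70×10^-6 Ω·cm = 2.70×10^-8 Ω·m
A = m/(density·L) = 0.263/(2680×12.5) = 7.8507e-06 m²
R = ρL/A = (2.70×10^-8)(12.5)/(7.8507e-06) = 0.04299 Ω
P = I²R = (18.7)² × 0.04299 = 15.0 W

15.0 W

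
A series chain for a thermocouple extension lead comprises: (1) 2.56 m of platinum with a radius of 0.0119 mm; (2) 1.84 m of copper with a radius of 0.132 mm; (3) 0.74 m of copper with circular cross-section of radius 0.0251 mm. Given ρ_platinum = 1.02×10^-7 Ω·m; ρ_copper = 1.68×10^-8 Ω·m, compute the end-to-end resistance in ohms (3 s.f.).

Seg 1: A = πr² = π(1.1900e-05 m)² = 4.449e-10 m²
R_1 = (1.02×10^-7)(2.56)/(4.449e-10) = 586.9 Ω
Seg 2: A = πr² = π(1.3200e-04 m)² = 5.474e-08 m²
R_2 = (1.68×10^-8)(1.84)/(5.474e-08) = 0.5647 Ω
Seg 3: A = πr² = π(2.5100e-05 m)² = 1.979e-09 m²
R_3 = (1.68×10^-8)(0.74)/(1.979e-09) = 6.281 Ω
R_total = R_1 + R_2 + R_3 = 594 Ω

594 Ω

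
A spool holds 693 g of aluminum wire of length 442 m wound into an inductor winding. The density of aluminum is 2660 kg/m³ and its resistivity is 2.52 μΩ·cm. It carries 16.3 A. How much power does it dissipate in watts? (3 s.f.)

ρ = 2.52 μΩ·cm = 2.52×10^-8 Ω·m
A = m/(density·L) = 0.693/(2660×442) = 5.8943e-07 m²
R = ρL/A = (2.52×10^-8)(442)/(5.8943e-07) = 18.9 Ω
P = I²R = (16.3)² × 18.9 = 5020 W

5020 W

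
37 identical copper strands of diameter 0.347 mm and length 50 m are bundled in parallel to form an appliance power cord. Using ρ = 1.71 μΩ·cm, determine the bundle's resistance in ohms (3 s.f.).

0.244 Ω

ρ = 1.71 μΩ·cm = 1.71×10^-8 Ω·m
A_strand = π(1.7350e-04 m)² = 9.457e-08 m²
R_strand = ρL/A = (1.71×10^-8)(50)/(9.457e-08) = 9.041 Ω
R_total = R_strand/N = 9.041/37 = 0.244 Ω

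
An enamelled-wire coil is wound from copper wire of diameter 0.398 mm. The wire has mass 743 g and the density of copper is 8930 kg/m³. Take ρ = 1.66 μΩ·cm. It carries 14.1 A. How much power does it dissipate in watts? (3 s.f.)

17700 W

ρ = 1.66 μΩ·cm = 1.66×10^-8 Ω·m
A = π(d/2)² = π(1.9900e-04 m)² = 1.2441e-07 m²
L = m/(density·A) = 0.743/(8930×1.2441e-07) = 668.8 m
R = ρL/A = (1.66×10^-8)(668.8)/(1.2441e-07) = 89.23 Ω
P = I²R = (14.1)² × 89.23 = 17700 W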